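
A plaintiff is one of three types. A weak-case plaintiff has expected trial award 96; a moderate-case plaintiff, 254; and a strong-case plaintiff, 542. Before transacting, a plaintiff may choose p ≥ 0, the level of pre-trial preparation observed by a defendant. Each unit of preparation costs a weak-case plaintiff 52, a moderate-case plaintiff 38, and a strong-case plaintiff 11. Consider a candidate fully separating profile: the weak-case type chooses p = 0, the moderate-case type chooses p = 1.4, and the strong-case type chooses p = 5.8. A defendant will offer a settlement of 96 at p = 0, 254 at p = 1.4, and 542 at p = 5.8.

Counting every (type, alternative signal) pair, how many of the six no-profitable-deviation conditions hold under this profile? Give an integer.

Weak-case (own payoff 96): to p=1.4 gives 254 − 52×1.4 = 181.2 → profitable ✗; to p=5.8 gives 542 − 52×5.8 = 240.4 → profitable ✗.
Strong-case (own payoff 542 − 11×5.8 = 478.2): to p=0 gives 96 → no gain ✓; to p=1.4 gives 254 − 11×1.4 = 238.6 → no gain ✓.
Moderate-case (own payoff 254 − 38×1.4 = 200.8): to p=0 gives 96 → no gain ✓; to p=5.8 gives 542 − 38×5.8 = 321.6 → profitable ✗.
3 of the 6 constraints hold; not an equilibrium.

3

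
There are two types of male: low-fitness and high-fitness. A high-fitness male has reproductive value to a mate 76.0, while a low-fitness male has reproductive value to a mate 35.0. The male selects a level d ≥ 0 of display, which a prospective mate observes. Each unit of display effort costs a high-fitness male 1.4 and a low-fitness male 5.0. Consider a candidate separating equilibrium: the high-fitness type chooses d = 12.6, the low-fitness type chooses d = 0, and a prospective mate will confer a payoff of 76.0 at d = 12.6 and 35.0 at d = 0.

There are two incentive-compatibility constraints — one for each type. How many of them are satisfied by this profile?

Low-fitness type: stay at 0 → 35.0; mimic → 76.0 − 5.0 × 12.6 = 13. IC holds (35.0 ≥ 13).
High-fitness type: signal → 76.0 − 1.4 × 12.6 = 58.36; deviate to 0 → 35.0. IC holds (58.36 ≥ 35.0).
2 of 2 constraints hold, so this is a separating equilibrium.

2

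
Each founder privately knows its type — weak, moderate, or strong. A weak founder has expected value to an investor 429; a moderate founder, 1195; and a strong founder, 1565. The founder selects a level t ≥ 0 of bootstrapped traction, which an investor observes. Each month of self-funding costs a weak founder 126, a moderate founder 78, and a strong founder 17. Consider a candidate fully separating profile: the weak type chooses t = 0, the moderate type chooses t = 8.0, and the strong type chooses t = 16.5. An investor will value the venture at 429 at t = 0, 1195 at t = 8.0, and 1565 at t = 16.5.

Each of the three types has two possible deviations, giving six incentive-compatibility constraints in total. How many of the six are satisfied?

6

Moderate (own payoff 1195 − 78×8.0 = 571): to t=0 gives 429 → no gain ✓; to t=16.5 gives 1565 − 78×16.5 = 278 → no gain ✓.
Strong (own payoff 1565 − 17×16.5 = 1284.5): to t=0 gives 429 → no gain ✓; to t=8.0 gives 1195 − 17×8.0 = 1059 → no gain ✓.
Weak (own payoff 429): to t=8.0 gives 1195 − 126×8.0 = 187 → no gain ✓; to t=16.5 gives 1565 − 126×16.5 = -514 → no gain ✓.
6 of the 6 constraints hold; this profile is a separating equilibrium.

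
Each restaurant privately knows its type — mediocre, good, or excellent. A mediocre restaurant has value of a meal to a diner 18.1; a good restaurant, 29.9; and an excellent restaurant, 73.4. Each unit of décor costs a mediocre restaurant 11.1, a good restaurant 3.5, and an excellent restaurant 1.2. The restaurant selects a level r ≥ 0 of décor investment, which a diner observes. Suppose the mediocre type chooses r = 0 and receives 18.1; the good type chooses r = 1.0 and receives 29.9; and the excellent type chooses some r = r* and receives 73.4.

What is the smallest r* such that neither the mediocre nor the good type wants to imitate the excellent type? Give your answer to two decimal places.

13.43

Mediocre type (on-path payoff 18.1) won't mimic when 18.1 ≥ 73.4 − 11.1·r*, i.e. r* ≥ 4.98.
Good type (on-path payoff 29.9 − 3.5×1.0 = 26.4) won't mimic when 26.4 ≥ 73.4 − 3.5·r*, i.e. r* ≥ 13.43.
Both must hold, so r* = max(4.98, 13.43) = 13.43. The good type's constraint binds.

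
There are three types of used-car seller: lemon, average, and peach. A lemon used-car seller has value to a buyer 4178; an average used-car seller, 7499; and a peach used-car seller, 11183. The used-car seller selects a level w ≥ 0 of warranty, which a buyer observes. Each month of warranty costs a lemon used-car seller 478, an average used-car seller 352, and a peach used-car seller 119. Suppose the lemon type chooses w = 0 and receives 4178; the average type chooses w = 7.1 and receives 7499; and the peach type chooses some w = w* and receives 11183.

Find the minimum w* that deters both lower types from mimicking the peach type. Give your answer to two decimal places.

17.57

Average type (on-path payoff 7499 − 352×7.1 = 4999.8) won't mimic when 4999.8 ≥ 11183 − 352·w*, i.e. w* ≥ 17.57.
Lemon type (on-path payoff 4178) won't mimic when 4178 ≥ 11183 − 478·w*, i.e. w* ≥ 14.65.
Both must hold, so w* = max(14.65, 17.57) = 17.57. The average type's constraint binds.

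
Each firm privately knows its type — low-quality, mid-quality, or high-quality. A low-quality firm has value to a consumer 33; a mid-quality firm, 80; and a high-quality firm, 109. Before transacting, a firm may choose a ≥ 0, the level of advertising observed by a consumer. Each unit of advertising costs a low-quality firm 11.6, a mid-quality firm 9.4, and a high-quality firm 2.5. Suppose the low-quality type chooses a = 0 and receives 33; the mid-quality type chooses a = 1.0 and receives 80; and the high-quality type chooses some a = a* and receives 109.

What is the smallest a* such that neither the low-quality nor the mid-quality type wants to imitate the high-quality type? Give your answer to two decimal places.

Mid-quality type (on-path payoff 80 − 9.4×1.0 = 70.6) won't mimic when 70.6 ≥ 109 − 9.4·a*, i.e. a* ≥ 4.09.
Low-quality type (on-path payoff 33) won't mimic when 33 ≥ 109 − 11.6·a*, i.e. a* ≥ 6.55.
Both must hold, so a* = max(6.55, 4.09) = 6.55. The low-quality type's constraint binds.

6.55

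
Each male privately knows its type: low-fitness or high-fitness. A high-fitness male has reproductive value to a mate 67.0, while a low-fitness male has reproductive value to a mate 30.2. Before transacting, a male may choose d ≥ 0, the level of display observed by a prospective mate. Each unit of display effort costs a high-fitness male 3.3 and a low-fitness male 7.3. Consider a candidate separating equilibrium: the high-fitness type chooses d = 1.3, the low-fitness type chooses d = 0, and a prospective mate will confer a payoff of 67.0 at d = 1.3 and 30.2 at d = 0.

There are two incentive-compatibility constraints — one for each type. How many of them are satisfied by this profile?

Low-fitness type: stay at 0 → 30.2; mimic → 67.0 − 7.3 × 1.3 = 57.51. IC fails (30.2 < 57.51).
High-fitness type: signal → 67.0 − 3.3 × 1.3 = 62.71; deviate to 0 → 30.2. IC holds (62.71 ≥ 30.2).
1 of 2 constraints hold, so this profile is not an equilibrium.

1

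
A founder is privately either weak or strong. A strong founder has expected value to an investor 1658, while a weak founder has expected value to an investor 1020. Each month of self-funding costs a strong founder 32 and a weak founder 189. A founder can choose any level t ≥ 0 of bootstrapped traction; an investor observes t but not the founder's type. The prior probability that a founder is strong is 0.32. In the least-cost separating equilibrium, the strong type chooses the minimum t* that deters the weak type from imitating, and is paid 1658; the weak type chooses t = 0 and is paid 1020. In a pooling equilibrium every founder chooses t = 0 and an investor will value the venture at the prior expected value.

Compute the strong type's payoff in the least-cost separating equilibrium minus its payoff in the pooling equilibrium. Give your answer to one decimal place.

325.8

Least-cost separating signal: t* solves 1020 = 1658 − 189·t*, so t* = (1658 − 1020)/189 ≈ 3.3757.
Strong type's separating payoff: 1658 − 32 × t* = 1658 − 32 × (1658 − 1020)/189 = 1658 − 20416/189 ≈ 1549.979.
Pooling payoff: 0.32 × 1658 + 0.68 × 1020 = 1224.16.
Difference: 1549.979 − 1224.16 = 325.819, i.e. 325.8 to one decimal place.
The strong type prefers to separate.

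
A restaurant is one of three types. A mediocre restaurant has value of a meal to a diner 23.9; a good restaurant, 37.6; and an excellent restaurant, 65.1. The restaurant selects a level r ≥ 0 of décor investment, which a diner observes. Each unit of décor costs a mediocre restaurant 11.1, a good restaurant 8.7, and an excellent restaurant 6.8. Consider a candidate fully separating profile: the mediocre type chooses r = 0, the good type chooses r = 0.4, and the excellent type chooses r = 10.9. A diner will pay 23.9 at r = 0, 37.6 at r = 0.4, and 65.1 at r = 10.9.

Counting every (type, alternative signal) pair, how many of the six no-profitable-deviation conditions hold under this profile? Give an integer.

Mediocre (own payoff 23.9): to r=0.4 gives 37.6 − 11.1×0.4 = 33.16 → profitable ✗; to r=10.9 gives 65.1 − 11.1×10.9 = -55.89 → no gain ✓.
Good (own payoff 37.6 − 8.7×0.4 = 34.12): to r=0 gives 23.9 → no gain ✓; to r=10.9 gives 65.1 − 8.7×10.9 = -29.73 → no gain ✓.
Excellent (own payoff 65.1 − 6.8×10.9 = -9.02): to r=0 gives 23.9 → profitable ✗; to r=0.4 gives 37.6 − 6.8×0.4 = 34.88 → profitable ✗.
3 of the 6 constraints hold; not an equilibrium.

3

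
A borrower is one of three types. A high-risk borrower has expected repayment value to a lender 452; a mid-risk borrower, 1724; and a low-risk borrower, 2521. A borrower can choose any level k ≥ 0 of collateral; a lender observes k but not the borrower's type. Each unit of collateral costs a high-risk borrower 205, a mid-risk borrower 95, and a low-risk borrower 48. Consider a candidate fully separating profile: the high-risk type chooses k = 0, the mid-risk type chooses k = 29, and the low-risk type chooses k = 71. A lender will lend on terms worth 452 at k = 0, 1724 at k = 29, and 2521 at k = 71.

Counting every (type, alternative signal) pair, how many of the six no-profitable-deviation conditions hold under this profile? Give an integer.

3

Mid-risk (own payoff 1724 − 95×29 = -1031): to k=0 gives 452 → profitable ✗; to k=71 gives 2521 − 95×71 = -4224 → no gain ✓.
Low-risk (own payoff 2521 − 48×71 = -887): to k=0 gives 452 → profitable ✗; to k=29 gives 1724 − 48×29 = 332 → profitable ✗.
High-risk (own payoff 452): to k=29 gives 1724 − 205×29 = -4221 → no gain ✓; to k=71 gives 2521 − 205×71 = -12034 → no gain ✓.
3 of the 6 constraints hold; not an equilibrium.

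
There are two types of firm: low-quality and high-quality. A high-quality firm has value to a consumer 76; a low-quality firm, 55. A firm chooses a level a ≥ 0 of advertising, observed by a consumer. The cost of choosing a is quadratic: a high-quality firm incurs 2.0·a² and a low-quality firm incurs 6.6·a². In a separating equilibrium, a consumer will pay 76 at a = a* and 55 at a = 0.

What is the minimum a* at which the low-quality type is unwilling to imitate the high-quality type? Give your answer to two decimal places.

1.78

The low-quality type at a = 0 receives 55; imitating at a* yields 76 − 6.6·a*².
Indifference: 55 = 76 − 6.6·a*², so a*² = (76 − 55) / 6.6 ≈ 3.1818.
a* = √3.1818 ≈ 1.78.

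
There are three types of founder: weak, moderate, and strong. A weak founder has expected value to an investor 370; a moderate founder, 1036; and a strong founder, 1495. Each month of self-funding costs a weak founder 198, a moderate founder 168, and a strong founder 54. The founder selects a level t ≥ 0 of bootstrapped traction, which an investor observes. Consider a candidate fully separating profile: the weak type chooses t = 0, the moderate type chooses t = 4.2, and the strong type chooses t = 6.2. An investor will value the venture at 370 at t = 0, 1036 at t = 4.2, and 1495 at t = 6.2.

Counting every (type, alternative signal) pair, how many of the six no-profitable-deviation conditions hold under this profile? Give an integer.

Strong (own payoff 1495 − 54×6.2 = 1160.2): to t=0 gives 370 → no gain ✓; to t=4.2 gives 1036 − 54×4.2 = 809.2 → no gain ✓.
Moderate (own payoff 1036 − 168×4.2 = 330.4): to t=0 gives 370 → profitable ✗; to t=6.2 gives 1495 − 168×6.2 = 453.4 → profitable ✗.
Weak (own payoff 370): to t=4.2 gives 1036 − 198×4.2 = 204.4 → no gain ✓; to t=6.2 gives 1495 − 198×6.2 = 267.4 → no gain ✓.
4 of the 6 constraints hold; not an equilibrium.

4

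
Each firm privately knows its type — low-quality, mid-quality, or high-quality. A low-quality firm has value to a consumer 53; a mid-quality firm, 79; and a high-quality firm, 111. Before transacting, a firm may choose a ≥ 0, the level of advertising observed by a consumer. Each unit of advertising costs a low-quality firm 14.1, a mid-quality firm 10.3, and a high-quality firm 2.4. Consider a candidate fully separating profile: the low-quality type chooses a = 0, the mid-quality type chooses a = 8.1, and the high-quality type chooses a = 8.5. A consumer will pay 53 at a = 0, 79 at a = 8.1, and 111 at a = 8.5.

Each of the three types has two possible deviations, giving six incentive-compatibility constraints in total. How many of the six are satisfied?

Low-quality (own payoff 53): to a=8.1 gives 79 − 14.1×8.1 = -35.21 → no gain ✓; to a=8.5 gives 111 − 14.1×8.5 = -8.85 → no gain ✓.
Mid-quality (own payoff 79 − 10.3×8.1 = -4.43): to a=0 gives 53 → profitable ✗; to a=8.5 gives 111 − 10.3×8.5 = 23.45 → profitable ✗.
High-quality (own payoff 111 − 2.4×8.5 = 90.6): to a=0 gives 53 → no gain ✓; to a=8.1 gives 79 − 2.4×8.1 = 59.56 → no gain ✓.
4 of the 6 constraints hold; not an equilibrium.

4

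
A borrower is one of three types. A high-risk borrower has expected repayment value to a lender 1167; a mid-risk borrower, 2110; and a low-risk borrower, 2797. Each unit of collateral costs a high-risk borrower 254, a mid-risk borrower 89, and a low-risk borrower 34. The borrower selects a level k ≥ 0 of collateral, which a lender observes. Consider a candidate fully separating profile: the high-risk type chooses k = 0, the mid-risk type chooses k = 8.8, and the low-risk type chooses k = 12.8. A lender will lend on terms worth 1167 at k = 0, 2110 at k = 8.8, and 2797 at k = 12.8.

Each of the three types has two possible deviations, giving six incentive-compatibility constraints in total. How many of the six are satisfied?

5

Mid-risk (own payoff 2110 − 89×8.8 = 1326.8): to k=0 gives 1167 → no gain ✓; to k=12.8 gives 2797 − 89×12.8 = 1657.8 → profitable ✗.
High-risk (own payoff 1167): to k=8.8 gives 2110 − 254×8.8 = -125.2 → no gain ✓; to k=12.8 gives 2797 − 254×12.8 = -454.2 → no gain ✓.
Low-risk (own payoff 2797 − 34×12.8 = 2361.8): to k=0 gives 1167 → no gain ✓; to k=8.8 gives 2110 − 34×8.8 = 1810.8 → no gain ✓.
5 of the 6 constraints hold; not an equilibrium.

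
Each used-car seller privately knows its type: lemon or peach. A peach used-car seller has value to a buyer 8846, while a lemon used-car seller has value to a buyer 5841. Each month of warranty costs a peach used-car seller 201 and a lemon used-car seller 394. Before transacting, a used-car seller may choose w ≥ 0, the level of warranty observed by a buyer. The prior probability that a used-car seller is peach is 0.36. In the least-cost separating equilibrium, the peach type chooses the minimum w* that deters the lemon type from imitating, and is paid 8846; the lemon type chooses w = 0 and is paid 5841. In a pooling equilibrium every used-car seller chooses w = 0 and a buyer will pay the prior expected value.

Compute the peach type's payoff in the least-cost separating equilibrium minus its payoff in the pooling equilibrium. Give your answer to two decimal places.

390.19

Least-cost separating signal: w* solves 5841 = 8846 − 394·w*, so w* = (8846 − 5841)/394 ≈ 7.6269.
Peach type's separating payoff: 8846 − 201 × w* = 8846 − 201 × (8846 − 5841)/394 = 8846 − 604005/394 ≈ 7312.9924.
Pooling payoff: 0.36 × 8846 + 0.64 × 5841 = 6922.8.
Difference: 7312.9924 − 6922.8 = 390.1924, i.e. 390.19 to two decimal places.
The peach type prefers to separate.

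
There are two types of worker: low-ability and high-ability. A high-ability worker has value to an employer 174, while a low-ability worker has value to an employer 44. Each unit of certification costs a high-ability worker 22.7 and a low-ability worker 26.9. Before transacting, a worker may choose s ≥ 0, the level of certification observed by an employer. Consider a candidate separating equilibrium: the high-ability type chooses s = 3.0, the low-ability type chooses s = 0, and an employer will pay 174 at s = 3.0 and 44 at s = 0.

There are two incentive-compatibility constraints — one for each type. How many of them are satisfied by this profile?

High-ability type: signal → 174 − 22.7 × 3.0 = 105.9; deviate to 0 → 44. IC holds (105.9 ≥ 44).
Low-ability type: stay at 0 → 44; mimic → 174 − 26.9 × 3.0 = 93.3. IC fails (44 < 93.3).
1 of 2 constraints hold, so this profile is not an equilibrium.

1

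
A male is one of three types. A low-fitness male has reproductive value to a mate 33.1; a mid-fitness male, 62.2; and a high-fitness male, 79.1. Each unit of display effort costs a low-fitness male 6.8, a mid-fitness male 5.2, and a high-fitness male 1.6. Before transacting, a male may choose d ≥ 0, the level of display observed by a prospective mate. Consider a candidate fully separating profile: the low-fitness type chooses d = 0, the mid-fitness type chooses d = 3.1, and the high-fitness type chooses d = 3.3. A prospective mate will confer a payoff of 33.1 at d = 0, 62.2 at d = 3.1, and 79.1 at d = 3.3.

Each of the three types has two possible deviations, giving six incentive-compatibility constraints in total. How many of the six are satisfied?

Low-fitness (own payoff 33.1): to d=3.1 gives 62.2 − 6.8×3.1 = 41.12 → profitable ✗; to d=3.3 gives 79.1 − 6.8×3.3 = 56.66 → profitable ✗.
Mid-fitness (own payoff 62.2 − 5.2×3.1 = 46.08): to d=0 gives 33.1 → no gain ✓; to d=3.3 gives 79.1 − 5.2×3.3 = 61.94 → profitable ✗.
High-fitness (own payoff 79.1 − 1.6×3.3 = 73.82): to d=0 gives 33.1 → no gain ✓; to d=3.1 gives 62.2 − 1.6×3.1 = 57.24 → no gain ✓.
3 of the 6 constraints hold; not an equilibrium.

3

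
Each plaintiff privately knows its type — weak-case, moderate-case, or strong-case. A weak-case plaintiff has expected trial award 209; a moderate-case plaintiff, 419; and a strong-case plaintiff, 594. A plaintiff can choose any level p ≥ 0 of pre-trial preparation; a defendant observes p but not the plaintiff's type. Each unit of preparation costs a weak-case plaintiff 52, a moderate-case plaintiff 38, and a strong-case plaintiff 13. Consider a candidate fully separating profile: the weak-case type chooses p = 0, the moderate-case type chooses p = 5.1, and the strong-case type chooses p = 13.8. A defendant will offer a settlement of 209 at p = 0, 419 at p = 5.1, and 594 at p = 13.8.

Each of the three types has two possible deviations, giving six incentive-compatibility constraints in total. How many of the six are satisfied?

Strong-case (own payoff 594 − 13×13.8 = 414.6): to p=0 gives 209 → no gain ✓; to p=5.1 gives 419 − 13×5.1 = 352.7 → no gain ✓.
Moderate-case (own payoff 419 − 38×5.1 = 225.2): to p=0 gives 209 → no gain ✓; to p=13.8 gives 594 − 38×13.8 = 69.6 → no gain ✓.
Weak-case (own payoff 209): to p=5.1 gives 419 − 52×5.1 = 153.8 → no gain ✓; to p=13.8 gives 594 − 52×13.8 = -123.6 → no gain ✓.
6 of the 6 constraints hold; this profile is a separating equilibrium.

6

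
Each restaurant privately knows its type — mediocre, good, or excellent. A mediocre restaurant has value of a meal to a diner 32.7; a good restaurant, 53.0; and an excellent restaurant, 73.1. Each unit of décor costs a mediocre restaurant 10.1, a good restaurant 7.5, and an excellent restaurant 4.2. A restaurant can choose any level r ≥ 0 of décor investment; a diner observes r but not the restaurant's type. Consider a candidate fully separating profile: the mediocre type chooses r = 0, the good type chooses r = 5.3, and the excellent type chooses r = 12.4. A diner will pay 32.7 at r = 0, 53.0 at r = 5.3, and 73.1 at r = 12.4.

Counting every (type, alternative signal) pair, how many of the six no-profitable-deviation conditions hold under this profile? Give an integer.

3

Mediocre (own payoff 32.7): to r=5.3 gives 53.0 − 10.1×5.3 = -0.53 → no gain ✓; to r=12.4 gives 73.1 − 10.1×12.4 = -52.14 → no gain ✓.
Excellent (own payoff 73.1 − 4.2×12.4 = 21.02): to r=0 gives 32.7 → profitable ✗; to r=5.3 gives 53.0 − 4.2×5.3 = 30.74 → profitable ✗.
Good (own payoff 53.0 − 7.5×5.3 = 13.25): to r=0 gives 32.7 → profitable ✗; to r=12.4 gives 73.1 − 7.5×12.4 = -19.9 → no gain ✓.
3 of the 6 constraints hold; not an equilibrium.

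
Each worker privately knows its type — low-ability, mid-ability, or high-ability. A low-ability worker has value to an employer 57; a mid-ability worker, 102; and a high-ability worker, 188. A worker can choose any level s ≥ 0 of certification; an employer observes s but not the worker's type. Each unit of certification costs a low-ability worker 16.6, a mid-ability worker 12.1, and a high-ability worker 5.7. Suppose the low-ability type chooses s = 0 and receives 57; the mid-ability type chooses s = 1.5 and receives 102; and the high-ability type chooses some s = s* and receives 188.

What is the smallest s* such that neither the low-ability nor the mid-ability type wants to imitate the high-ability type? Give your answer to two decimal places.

Low-ability type (on-path payoff 57) won't mimic when 57 ≥ 188 − 16.6·s*, i.e. s* ≥ 7.89.
Mid-ability type (on-path payoff 102 − 12.1×1.5 = 83.85) won't mimic when 83.85 ≥ 188 − 12.1·s*, i.e. s* ≥ 8.61.
Both must hold, so s* = max(7.89, 8.61) = 8.61. The mid-ability type's constraint binds.

8.61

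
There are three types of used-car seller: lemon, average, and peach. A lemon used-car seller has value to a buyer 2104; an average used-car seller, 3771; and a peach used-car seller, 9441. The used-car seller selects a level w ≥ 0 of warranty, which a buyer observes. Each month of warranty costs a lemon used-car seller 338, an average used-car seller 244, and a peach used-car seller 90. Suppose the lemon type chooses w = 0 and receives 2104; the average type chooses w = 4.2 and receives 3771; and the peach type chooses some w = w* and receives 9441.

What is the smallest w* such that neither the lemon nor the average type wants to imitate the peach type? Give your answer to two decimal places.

27.44

Average type (on-path payoff 3771 − 244×4.2 = 2746.2) won't mimic when 2746.2 ≥ 9441 − 244·w*, i.e. w* ≥ 27.44.
Lemon type (on-path payoff 2104) won't mimic when 2104 ≥ 9441 − 338·w*, i.e. w* ≥ 21.71.
Both must hold, so w* = max(21.71, 27.44) = 27.44. The average type's constraint binds.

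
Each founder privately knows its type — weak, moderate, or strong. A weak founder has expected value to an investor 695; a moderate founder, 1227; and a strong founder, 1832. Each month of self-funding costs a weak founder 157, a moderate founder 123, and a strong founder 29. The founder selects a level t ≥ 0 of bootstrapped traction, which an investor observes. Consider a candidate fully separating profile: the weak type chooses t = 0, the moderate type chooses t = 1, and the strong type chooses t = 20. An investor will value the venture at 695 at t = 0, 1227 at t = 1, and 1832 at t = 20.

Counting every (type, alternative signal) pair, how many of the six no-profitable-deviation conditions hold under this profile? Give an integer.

5

Moderate (own payoff 1227 − 123×1 = 1104): to t=0 gives 695 → no gain ✓; to t=20 gives 1832 − 123×20 = -628 → no gain ✓.
Strong (own payoff 1832 − 29×20 = 1252): to t=0 gives 695 → no gain ✓; to t=1 gives 1227 − 29×1 = 1198 → no gain ✓.
Weak (own payoff 695): to t=1 gives 1227 − 157×1 = 1070 → profitable ✗; to t=20 gives 1832 − 157×20 = -1308 → no gain ✓.
5 of the 6 constraints hold; not an equilibrium.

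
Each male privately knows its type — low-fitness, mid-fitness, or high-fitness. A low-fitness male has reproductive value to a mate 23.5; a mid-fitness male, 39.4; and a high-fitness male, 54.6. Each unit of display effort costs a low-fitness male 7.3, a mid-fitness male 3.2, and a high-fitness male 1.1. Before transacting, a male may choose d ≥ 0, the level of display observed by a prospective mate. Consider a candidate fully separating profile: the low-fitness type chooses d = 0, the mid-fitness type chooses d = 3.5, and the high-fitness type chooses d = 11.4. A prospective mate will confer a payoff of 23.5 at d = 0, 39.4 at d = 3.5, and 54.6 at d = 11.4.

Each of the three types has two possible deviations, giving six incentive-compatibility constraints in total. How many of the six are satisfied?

Low-fitness (own payoff 23.5): to d=3.5 gives 39.4 − 7.3×3.5 = 13.85 → no gain ✓; to d=11.4 gives 54.6 − 7.3×11.4 = -28.62 → no gain ✓.
High-fitness (own payoff 54.6 − 1.1×11.4 = 42.06): to d=0 gives 23.5 → no gain ✓; to d=3.5 gives 39.4 − 1.1×3.5 = 35.55 → no gain ✓.
Mid-fitness (own payoff 39.4 − 3.2×3.5 = 28.2): to d=0 gives 23.5 → no gain ✓; to d=11.4 gives 54.6 − 3.2×11.4 = 18.12 → no gain ✓.
6 of the 6 constraints hold; this profile is a separating equilibrium.

6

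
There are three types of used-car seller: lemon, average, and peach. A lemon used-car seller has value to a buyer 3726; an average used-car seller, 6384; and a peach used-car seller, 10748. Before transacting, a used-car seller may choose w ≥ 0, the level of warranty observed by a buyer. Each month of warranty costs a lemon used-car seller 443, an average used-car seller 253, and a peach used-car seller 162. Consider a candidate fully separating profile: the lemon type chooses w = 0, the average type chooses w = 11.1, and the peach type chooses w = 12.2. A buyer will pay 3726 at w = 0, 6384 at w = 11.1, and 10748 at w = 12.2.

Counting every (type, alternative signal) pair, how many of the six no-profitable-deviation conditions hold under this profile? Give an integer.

3

Lemon (own payoff 3726): to w=11.1 gives 6384 − 443×11.1 = 1466.7 → no gain ✓; to w=12.2 gives 10748 − 443×12.2 = 5343.4 → profitable ✗.
Average (own payoff 6384 − 253×11.1 = 3575.7): to w=0 gives 3726 → profitable ✗; to w=12.2 gives 10748 − 253×12.2 = 7661.4 → profitable ✗.
Peach (own payoff 10748 − 162×12.2 = 8771.6): to w=0 gives 3726 → no gain ✓; to w=11.1 gives 6384 − 162×11.1 = 4585.8 → no gain ✓.
3 of the 6 constraints hold; not an equilibrium.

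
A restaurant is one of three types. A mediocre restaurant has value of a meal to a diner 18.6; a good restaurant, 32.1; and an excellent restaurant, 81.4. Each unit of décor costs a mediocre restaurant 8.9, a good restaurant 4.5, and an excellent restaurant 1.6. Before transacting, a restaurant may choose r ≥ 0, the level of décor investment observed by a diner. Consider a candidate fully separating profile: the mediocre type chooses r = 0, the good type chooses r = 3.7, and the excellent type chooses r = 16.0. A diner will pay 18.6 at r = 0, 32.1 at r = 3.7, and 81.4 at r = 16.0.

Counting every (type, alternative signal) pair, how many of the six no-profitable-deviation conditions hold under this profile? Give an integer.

5

Excellent (own payoff 81.4 − 1.6×16.0 = 55.8): to r=0 gives 18.6 → no gain ✓; to r=3.7 gives 32.1 − 1.6×3.7 = 26.18 → no gain ✓.
Good (own payoff 32.1 − 4.5×3.7 = 15.45): to r=0 gives 18.6 → profitable ✗; to r=16.0 gives 81.4 − 4.5×16.0 = 9.4 → no gain ✓.
Mediocre (own payoff 18.6): to r=3.7 gives 32.1 − 8.9×3.7 = -0.83 → no gain ✓; to r=16.0 gives 81.4 − 8.9×16.0 = -61 → no gain ✓.
5 of the 6 constraints hold; not an equilibrium.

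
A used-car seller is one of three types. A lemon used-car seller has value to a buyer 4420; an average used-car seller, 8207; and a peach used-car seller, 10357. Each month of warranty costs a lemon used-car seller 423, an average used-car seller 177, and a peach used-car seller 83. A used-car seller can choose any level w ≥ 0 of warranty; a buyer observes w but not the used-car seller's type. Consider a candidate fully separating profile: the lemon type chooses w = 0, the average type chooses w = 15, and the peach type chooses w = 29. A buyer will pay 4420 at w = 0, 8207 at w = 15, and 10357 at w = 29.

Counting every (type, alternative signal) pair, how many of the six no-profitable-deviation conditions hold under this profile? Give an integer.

Peach (own payoff 10357 − 83×29 = 7950): to w=0 gives 4420 → no gain ✓; to w=15 gives 8207 − 83×15 = 6962 → no gain ✓.
Lemon (own payoff 4420): to w=15 gives 8207 − 423×15 = 1862 → no gain ✓; to w=29 gives 10357 − 423×29 = -1910 → no gain ✓.
Average (own payoff 8207 − 177×15 = 5552): to w=0 gives 4420 → no gain ✓; to w=29 gives 10357 − 177×29 = 5224 → no gain ✓.
6 of the 6 constraints hold; this profile is a separating equilibrium.

6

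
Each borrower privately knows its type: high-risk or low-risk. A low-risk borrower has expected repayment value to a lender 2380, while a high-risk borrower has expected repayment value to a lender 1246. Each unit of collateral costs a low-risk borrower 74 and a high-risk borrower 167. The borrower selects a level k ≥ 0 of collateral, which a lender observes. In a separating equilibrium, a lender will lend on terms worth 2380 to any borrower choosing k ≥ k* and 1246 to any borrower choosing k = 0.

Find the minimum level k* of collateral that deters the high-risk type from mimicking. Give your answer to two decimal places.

A high-risk borrower choosing k = 0 receives 1246.
Imitating at k* instead would pay 2380 at cost 167·k*, netting 2380 − 167·k*.
Indifference: 1246 = 2380 − 167·k*, so k* = (2380 − 1246) / 167 ≈ 6.79.
At k* the high-risk type's incentive constraint just binds; the low-risk type strictly prefers k* since its per-unit cost is lower.

6.79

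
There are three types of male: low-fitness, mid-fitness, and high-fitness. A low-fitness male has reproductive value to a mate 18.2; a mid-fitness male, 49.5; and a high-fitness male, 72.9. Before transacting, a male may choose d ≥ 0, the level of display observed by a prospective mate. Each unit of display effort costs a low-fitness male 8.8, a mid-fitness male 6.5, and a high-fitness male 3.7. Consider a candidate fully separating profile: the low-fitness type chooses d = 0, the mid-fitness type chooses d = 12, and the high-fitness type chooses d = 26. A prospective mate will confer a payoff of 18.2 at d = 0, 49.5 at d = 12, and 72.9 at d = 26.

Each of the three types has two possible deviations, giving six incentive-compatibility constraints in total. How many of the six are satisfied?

High-fitness (own payoff 72.9 − 3.7×26 = -23.3): to d=0 gives 18.2 → profitable ✗; to d=12 gives 49.5 − 3.7×12 = 5.1 → profitable ✗.
Low-fitness (own payoff 18.2): to d=12 gives 49.5 − 8.8×12 = -56.1 → no gain ✓; to d=26 gives 72.9 − 8.8×26 = -155.9 → no gain ✓.
Mid-fitness (own payoff 49.5 − 6.5×12 = -28.5): to d=0 gives 18.2 → profitable ✗; to d=26 gives 72.9 − 6.5×26 = -96.1 → no gain ✓.
3 of the 6 constraints hold; not an equilibrium.

3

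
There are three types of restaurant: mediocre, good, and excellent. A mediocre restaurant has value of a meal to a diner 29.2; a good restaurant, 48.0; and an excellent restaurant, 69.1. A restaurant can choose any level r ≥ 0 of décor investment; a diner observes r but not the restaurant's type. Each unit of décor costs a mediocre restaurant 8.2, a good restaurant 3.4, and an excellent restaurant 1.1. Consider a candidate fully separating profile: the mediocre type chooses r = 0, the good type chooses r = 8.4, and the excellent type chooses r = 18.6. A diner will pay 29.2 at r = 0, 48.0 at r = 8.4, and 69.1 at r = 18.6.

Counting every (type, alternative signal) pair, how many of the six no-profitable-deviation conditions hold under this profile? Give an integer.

Good (own payoff 48.0 − 3.4×8.4 = 19.44): to r=0 gives 29.2 → profitable ✗; to r=18.6 gives 69.1 − 3.4×18.6 = 5.86 → no gain ✓.
Excellent (own payoff 69.1 − 1.1×18.6 = 48.64): to r=0 gives 29.2 → no gain ✓; to r=8.4 gives 48.0 − 1.1×8.4 = 38.76 → no gain ✓.
Mediocre (own payoff 29.2): to r=8.4 gives 48.0 − 8.2×8.4 = -20.88 → no gain ✓; to r=18.6 gives 69.1 − 8.2×18.6 = -83.42 → no gain ✓.
5 of the 6 constraints hold; not an equilibrium.

5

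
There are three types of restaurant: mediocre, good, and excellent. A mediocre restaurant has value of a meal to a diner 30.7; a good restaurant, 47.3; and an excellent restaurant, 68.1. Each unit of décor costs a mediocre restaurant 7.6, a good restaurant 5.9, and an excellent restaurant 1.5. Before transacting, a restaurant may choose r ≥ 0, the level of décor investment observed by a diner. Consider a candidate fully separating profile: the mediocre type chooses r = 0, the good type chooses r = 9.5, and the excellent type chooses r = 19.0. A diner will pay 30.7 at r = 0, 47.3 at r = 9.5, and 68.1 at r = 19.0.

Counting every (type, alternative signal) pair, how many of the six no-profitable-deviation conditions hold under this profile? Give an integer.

Good (own payoff 47.3 − 5.9×9.5 = -8.75): to r=0 gives 30.7 → profitable ✗; to r=19.0 gives 68.1 − 5.9×19.0 = -44 → no gain ✓.
Mediocre (own payoff 30.7): to r=9.5 gives 47.3 − 7.6×9.5 = -24.9 → no gain ✓; to r=19.0 gives 68.1 − 7.6×19.0 = -76.3 → no gain ✓.
Excellent (own payoff 68.1 − 1.5×19.0 = 39.6): to r=0 gives 30.7 → no gain ✓; to r=9.5 gives 47.3 − 1.5×9.5 = 33.05 → no gain ✓.
5 of the 6 constraints hold; not an equilibrium.

5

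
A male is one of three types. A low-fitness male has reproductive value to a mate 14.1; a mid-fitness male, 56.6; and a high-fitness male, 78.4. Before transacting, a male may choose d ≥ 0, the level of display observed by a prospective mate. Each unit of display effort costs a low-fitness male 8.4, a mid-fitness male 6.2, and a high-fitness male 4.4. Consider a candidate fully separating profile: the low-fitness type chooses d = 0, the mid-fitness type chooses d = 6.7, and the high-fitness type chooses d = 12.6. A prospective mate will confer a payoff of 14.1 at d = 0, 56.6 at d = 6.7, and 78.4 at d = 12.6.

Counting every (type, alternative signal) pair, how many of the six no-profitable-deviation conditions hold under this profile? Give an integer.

5

High-fitness (own payoff 78.4 − 4.4×12.6 = 22.96): to d=0 gives 14.1 → no gain ✓; to d=6.7 gives 56.6 − 4.4×6.7 = 27.12 → profitable ✗.
Low-fitness (own payoff 14.1): to d=6.7 gives 56.6 − 8.4×6.7 = 0.32 → no gain ✓; to d=12.6 gives 78.4 − 8.4×12.6 = -27.44 → no gain ✓.
Mid-fitness (own payoff 56.6 − 6.2×6.7 = 15.06): to d=0 gives 14.1 → no gain ✓; to d=12.6 gives 78.4 − 6.2×12.6 = 0.28 → no gain ✓.
5 of the 6 constraints hold; not an equilibrium.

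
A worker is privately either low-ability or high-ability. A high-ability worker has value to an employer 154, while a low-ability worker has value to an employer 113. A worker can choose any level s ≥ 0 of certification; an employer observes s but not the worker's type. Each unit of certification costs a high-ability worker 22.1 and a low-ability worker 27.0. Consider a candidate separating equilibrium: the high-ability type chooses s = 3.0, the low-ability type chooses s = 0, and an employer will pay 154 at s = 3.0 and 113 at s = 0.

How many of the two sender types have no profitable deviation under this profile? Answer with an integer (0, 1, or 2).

1

High-ability type: signal → 154 − 22.1 × 3.0 = 87.7; deviate to 0 → 113. IC fails (87.7 < 113).
Low-ability type: stay at 0 → 113; mimic → 154 − 27.0 × 3.0 = 73. IC holds (113 ≥ 73).
1 of 2 constraints hold, so this profile is not an equilibrium.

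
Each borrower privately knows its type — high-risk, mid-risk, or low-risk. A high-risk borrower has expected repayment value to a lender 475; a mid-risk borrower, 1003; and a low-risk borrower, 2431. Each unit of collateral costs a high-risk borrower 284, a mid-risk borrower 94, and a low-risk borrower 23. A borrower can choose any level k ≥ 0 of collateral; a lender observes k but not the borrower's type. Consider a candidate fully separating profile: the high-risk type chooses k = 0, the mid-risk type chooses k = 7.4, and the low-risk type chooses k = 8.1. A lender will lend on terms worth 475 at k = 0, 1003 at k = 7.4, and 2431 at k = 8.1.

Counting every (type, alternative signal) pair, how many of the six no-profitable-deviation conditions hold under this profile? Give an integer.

Mid-risk (own payoff 1003 − 94×7.4 = 307.4): to k=0 gives 475 → profitable ✗; to k=8.1 gives 2431 − 94×8.1 = 1669.6 → profitable ✗.
High-risk (own payoff 475): to k=7.4 gives 1003 − 284×7.4 = -1098.6 → no gain ✓; to k=8.1 gives 2431 − 284×8.1 = 130.6 → no gain ✓.
Low-risk (own payoff 2431 − 23×8.1 = 2244.7): to k=0 gives 475 → no gain ✓; to k=7.4 gives 1003 − 23×7.4 = 832.8 → no gain ✓.
4 of the 6 constraints hold; not an equilibrium.

4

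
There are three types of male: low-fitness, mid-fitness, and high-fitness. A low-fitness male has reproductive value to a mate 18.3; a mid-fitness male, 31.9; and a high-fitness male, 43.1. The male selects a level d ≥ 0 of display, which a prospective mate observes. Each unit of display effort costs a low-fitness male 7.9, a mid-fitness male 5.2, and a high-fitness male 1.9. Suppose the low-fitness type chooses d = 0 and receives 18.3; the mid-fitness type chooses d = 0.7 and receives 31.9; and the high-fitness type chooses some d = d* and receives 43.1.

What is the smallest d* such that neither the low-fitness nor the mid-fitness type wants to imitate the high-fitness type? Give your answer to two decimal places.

3.14

Low-fitness type (on-path payoff 18.3) won't mimic when 18.3 ≥ 43.1 − 7.9·d*, i.e. d* ≥ 3.14.
Mid-fitness type (on-path payoff 31.9 − 5.2×0.7 = 28.26) won't mimic when 28.26 ≥ 43.1 − 5.2·d*, i.e. d* ≥ 2.85.
Both must hold, so d* = max(3.14, 2.85) = 3.14. The low-fitness type's constraint binds.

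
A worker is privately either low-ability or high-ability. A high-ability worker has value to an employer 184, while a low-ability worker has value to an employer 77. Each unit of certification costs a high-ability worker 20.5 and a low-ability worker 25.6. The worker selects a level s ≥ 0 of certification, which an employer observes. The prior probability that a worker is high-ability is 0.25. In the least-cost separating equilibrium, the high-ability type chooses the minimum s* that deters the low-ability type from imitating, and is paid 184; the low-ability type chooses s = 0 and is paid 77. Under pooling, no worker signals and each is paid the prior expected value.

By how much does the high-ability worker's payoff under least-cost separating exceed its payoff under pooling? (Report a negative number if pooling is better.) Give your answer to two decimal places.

-5.43

Least-cost separating signal: s* solves 77 = 184 − 25.6·s*, so s* = (184 − 77)/25.6 ≈ 4.1797.
High-ability type's separating payoff: 184 − 20.5 × s* = 184 − 20.5 × (184 − 77)/25.6 = 184 − 2193.5/25.6 ≈ 98.3164.
Pooling payoff: 0.25 × 184 + 0.75 × 77 = 103.75.
Difference: 98.3164 − 103.75 = -5.4336, i.e. -5.43 to two decimal places.
The high-ability type would prefer the pooling outcome.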